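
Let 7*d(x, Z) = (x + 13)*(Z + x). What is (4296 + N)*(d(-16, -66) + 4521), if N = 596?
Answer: 156020556/7 ≈ 2.2289e+7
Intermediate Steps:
d(x, Z) = (13 + x)*(Z + x)/7 (d(x, Z) = ((x + 13)*(Z + x))/7 = ((13 + x)*(Z + x))/7 = (13 + x)*(Z + x)/7)
(4296 + N)*(d(-16, -66) + 4521) = (4296 + 596)*(((1/7)*(-16)**2 + (13/7)*(-66) + (13/7)*(-16) + (1/7)*(-66)*(-16)) + 4521) = 4892*(((1/7)*256 - 858/7 - 208/7 + 1056/7) + 4521) = 4892*((256/7 - 858/7 - 208/7 + 1056/7) + 4521) = 4892*(246/7 + 4521) = 4892*(31893/7) = 156020556/7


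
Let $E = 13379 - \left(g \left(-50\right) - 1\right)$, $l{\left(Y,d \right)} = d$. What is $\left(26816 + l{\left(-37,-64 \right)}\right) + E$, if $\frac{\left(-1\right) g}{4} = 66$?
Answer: $26932$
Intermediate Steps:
$g = -264$ ($g = \left(-4\right) 66 = -264$)
$E = 180$ ($E = 13379 - \left(\left(-264\right) \left(-50\right) - 1\right) = 13379 - \left(13200 - 1\right) = 13379 - 13199 = 180$)
$\left(26816 + l{\left(-37,-64 \right)}\right) + E = \left(26816 - 64\right) + 180 = 26752 + 180 = 26932$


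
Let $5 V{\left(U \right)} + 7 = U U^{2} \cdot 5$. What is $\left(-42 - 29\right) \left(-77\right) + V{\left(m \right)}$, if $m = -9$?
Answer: $\frac{23683}{5} \approx 4736.6$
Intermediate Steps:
$V{\left(U \right)} = - \frac{7}{5} + U^{3}$ ($V{\left(U \right)} = - \frac{7}{5} + \frac{U U^{2} \cdot 5}{5} = - \frac{7}{5} + \frac{U^{3} \cdot 5}{5} = - \frac{7}{5} + \frac{5 U^{3}}{5} = - \frac{7}{5} + U^{3}$)
$\left(-42 - 29\right) \left(-77\right) + V{\left(m \right)} = \left(-42 - 29\right) \left(-77\right) + \left(- \frac{7}{5} + \left(-9\right)^{3}\right) = \left(-42 - 29\right) \left(-77\right) - \frac{3652}{5} = \left(-71\right) \left(-77\right) - \frac{3652}{5} = 5467 - \frac{3652}{5} = \frac{23683}{5}$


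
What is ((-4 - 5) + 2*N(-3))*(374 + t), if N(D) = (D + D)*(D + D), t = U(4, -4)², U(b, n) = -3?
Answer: 24129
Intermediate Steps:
t = 9 (t = (-3)² = 9)
N(D) = 4*D² (N(D) = (2*D)*(2*D) = 4*D²)
((-4 - 5) + 2*N(-3))*(374 + t) = ((-4 - 5) + 2*(4*(-3)²))*(374 + 9) = (-9 + 2*(4*9))*383 = (-9 + 2*36)*383 = (-9 + 72)*383 = 63*383 = 24129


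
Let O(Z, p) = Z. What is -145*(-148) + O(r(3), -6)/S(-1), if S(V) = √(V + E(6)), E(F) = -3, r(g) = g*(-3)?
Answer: 21460 + 9*I/2 ≈ 21460.0 + 4.5*I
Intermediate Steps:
r(g) = -3*g
S(V) = √(-3 + V) (S(V) = √(V - 3) = √(-3 + V))
-145*(-148) + O(r(3), -6)/S(-1) = -145*(-148) + (-3*3)/(√(-3 - 1)) = 21460 - 9*(-I/2) = 21460 - (-9)*I/2 = 21460 + 9*I/2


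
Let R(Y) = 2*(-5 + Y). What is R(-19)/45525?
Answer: -16/15175 ≈ -0.0010544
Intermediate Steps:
R(Y) = -10 + 2*Y
R(-19)/45525 = (-10 + 2*(-19))/45525 = (-10 - 38)*(1/45525) = -48*1/45525 = -16/15175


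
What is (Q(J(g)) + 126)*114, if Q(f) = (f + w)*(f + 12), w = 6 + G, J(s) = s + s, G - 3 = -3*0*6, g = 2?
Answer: 38076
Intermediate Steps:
G = 3 (G = 3 - 3*0*6 = 3 + 0*6 = 3 + 0 = 3)
J(s) = 2*s
w = 9 (w = 6 + 3 = 9)
Q(f) = (9 + f)*(12 + f) (Q(f) = (f + 9)*(f + 12) = (9 + f)*(12 + f))
(Q(J(g)) + 126)*114 = ((108 + (2*2)² + 21*(2*2)) + 126)*114 = ((108 + 4² + 21*4) + 126)*114 = ((108 + 16 + 84) + 126)*114 = (208 + 126)*114 = 334*114 = 38076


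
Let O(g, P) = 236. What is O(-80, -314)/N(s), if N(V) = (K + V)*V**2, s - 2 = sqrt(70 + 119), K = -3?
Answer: -33217/1608575 + 33453*sqrt(21)/1608575 ≈ 0.074652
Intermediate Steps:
s = 2 + 3*sqrt(21) (s = 2 + sqrt(70 + 119) = 2 + sqrt(189) = 2 + 3*sqrt(21) ≈ 15.748)
N(V) = V**2*(-3 + V) (N(V) = (-3 + V)*V**2 = V**2*(-3 + V))
O(-80, -314)/N(s) = 236/(((2 + 3*sqrt(21))**2*(-3 + (2 + 3*sqrt(21))))) = 236/(((2 + 3*sqrt(21))**2*(-1 + 3*sqrt(21)))) = 236*(1/((-1 + 3*sqrt(21))*(2 + 3*sqrt(21))**2)) = 236/((-1 + 3*sqrt(21))*(2 + 3*sqrt(21))**2)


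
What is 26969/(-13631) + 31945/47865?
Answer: -171085778/130489563 ≈ -1.3111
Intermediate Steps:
26969/(-13631) + 31945/47865 = 26969*(-1/13631) + 31945*(1/47865) = -26969/13631 + 6389/9573 = -171085778/130489563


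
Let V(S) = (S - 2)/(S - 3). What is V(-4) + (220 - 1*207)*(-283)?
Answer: -25747/7 ≈ -3678.1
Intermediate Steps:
V(S) = (-2 + S)/(-3 + S)
V(-4) + (220 - 1*207)*(-283) = (-2 - 4)/(-3 - 4) + (220 - 1*207)*(-283) = -6/(-7) + (220 - 207)*(-283) = -1/7*(-6) + 13*(-283) = 6/7 - 3679 = -25747/7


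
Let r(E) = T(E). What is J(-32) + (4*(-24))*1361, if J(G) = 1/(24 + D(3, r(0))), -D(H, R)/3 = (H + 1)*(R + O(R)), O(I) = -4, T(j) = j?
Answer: -9407231/72 ≈ -1.3066e+5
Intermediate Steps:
r(E) = E
D(H, R) = -3*(1 + H)*(-4 + R) (D(H, R) = -3*(H + 1)*(R - 4) = -3*(1 + H)*(-4 + R))
J(G) = 1/72 (J(G) = 1/(24 + (12 - 3*0 + 12*3 - 3*3*0)) = 1/(24 + (12 + 0 + 36 + 0)) = 1/(24 + 48) = 1/72)
J(-32) + (4*(-24))*1361 = 1/72 + (4*(-24))*1361 = 1/72 - 96*1361 = 1/72 - 130656 = -9407231/72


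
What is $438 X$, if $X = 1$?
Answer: $438$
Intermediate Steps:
$438 X = 438 \cdot 1 = 438$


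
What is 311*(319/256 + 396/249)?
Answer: 18743659/21248 ≈ 882.14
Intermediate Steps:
311*(319/256 + 396/249) = 311*(319*(1/256) + 396*(1/249)) = 311*(319/256 + 132/83) = 311*(60269/21248) = 18743659/21248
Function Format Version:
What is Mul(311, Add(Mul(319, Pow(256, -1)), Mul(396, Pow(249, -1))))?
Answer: Rational(18743659, 21248) ≈ 882.14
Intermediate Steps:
Mul(311, Add(Mul(319, Pow(256, -1)), Mul(396, Pow(249, -1)))) = Mul(311, Add(Mul(319, Rational(1, 256)), Mul(396, Rational(1, 249)))) = Mul(311, Add(Rational(319, 256), Rational(132, 83))) = Mul(311, Rational(60269, 21248)) = Rational(18743659, 21248)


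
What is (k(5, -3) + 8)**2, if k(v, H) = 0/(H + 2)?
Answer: 64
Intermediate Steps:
k(v, H) = 0 (k(v, H) = 0/(2 + H) = 0)
(k(5, -3) + 8)**2 = (0 + 8)**2 = 8**2 = 64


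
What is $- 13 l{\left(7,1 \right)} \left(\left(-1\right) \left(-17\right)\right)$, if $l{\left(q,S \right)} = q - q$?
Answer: $0$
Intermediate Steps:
$l{\left(q,S \right)} = 0$
$- 13 l{\left(7,1 \right)} \left(\left(-1\right) \left(-17\right)\right) = \left(-13\right) 0 \left(\left(-1\right) \left(-17\right)\right) = 0 \cdot 17 = 0$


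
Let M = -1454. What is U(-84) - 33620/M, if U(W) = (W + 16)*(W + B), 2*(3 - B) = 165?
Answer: 8099596/727 ≈ 11141.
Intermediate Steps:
B = -159/2 (B = 3 - ½*165 = 3 - 165/2 = -159/2 ≈ -79.500)
U(W) = (16 + W)*(-159/2 + W) (U(W) = (W + 16)*(W - 159/2) = (16 + W)*(-159/2 + W))
U(-84) - 33620/M = (-1272 + (-84)² - 127/2*(-84)) - 33620/(-1454) = (-1272 + 7056 + 5334) - 33620*(-1/1454) = 11118 + 16810/727 = 8099596/727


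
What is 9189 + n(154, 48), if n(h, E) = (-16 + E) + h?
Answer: 9375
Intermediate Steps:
n(h, E) = -16 + E + h
9189 + n(154, 48) = 9189 + (-16 + 48 + 154) = 9189 + 186 = 9375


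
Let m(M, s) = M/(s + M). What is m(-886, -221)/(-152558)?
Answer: -443/84440853 ≈ -5.2463e-6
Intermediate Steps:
m(M, s) = M/(M + s)
m(-886, -221)/(-152558) = -886/(-886 - 221)/(-152558) = -886/(-1107)*(-1/152558) = -886*(-1/1107)*(-1/152558) = (886/1107)*(-1/152558) = -443/84440853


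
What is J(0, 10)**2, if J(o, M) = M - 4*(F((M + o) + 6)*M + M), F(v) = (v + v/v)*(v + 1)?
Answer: 134328100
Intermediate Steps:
F(v) = (1 + v)**2 (F(v) = (v + 1)*(1 + v) = (1 + v)*(1 + v) = (1 + v)**2)
J(o, M) = -3*M - 4*M*(13 + (6 + M + o)**2 + 2*M + 2*o) (J(o, M) = M - 4*((1 + ((M + o) + 6)**2 + 2*((M + o) + 6))*M + M) = M - 4*((1 + (6 + M + o)**2 + 2*(6 + M + o))*M + M) = M - 4*((1 + (6 + M + o)**2 + (12 + 2*M + 2*o))*M + M) = M - 4*((13 + (6 + M + o)**2 + 2*M + 2*o)*M + M) = M - 4*(M*(13 + (6 + M + o)**2 + 2*M + 2*o) + M) = M - 4*(M + M*(13 + (6 + M + o)**2 + 2*M + 2*o)) = M + (-4*M - 4*M*(13 + (6 + M + o)**2 + 2*M + 2*o)) = -3*M - 4*M*(13 + (6 + M + o)**2 + 2*M + 2*o))
J(0, 10)**2 = (-1*10*(55 + 4*(6 + 10 + 0)**2 + 8*10 + 8*0))**2 = (-1*10*(55 + 4*16**2 + 80 + 0))**2 = (-1*10*(55 + 4*256 + 80 + 0))**2 = (-1*10*(55 + 1024 + 80 + 0))**2 = (-1*10*1159)**2 = (-11590)**2 = 134328100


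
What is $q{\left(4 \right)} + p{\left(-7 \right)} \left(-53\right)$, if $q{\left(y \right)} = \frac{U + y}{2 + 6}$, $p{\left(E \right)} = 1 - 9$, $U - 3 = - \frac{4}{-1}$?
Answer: $\frac{3403}{8} \approx 425.38$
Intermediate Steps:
$U = 7$ ($U = 3 - \frac{4}{-1} = 3 - -4 = 3 + 4 = 7$)
$p{\left(E \right)} = -8$ ($p{\left(E \right)} = 1 - 9 = -8$)
$q{\left(y \right)} = \frac{7}{8} + \frac{y}{8}$ ($q{\left(y \right)} = \frac{7 + y}{2 + 6} = \frac{7 + y}{8} = \left(7 + y\right) \frac{1}{8} = \frac{7}{8} + \frac{y}{8}$)
$q{\left(4 \right)} + p{\left(-7 \right)} \left(-53\right) = \left(\frac{7}{8} + \frac{1}{8} \cdot 4\right) - -424 = \left(\frac{7}{8} + \frac{1}{2}\right) + 424 = \frac{11}{8} + 424 = \frac{3403}{8}$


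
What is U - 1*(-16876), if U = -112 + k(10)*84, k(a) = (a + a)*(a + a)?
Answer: 50364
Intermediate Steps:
k(a) = 4*a**2 (k(a) = (2*a)*(2*a) = 4*a**2)
U = 33488 (U = -112 + (4*10**2)*84 = -112 + (4*100)*84 = -112 + 400*84 = -112 + 33600 = 33488)
U - 1*(-16876) = 33488 - 1*(-16876) = 33488 + 16876 = 50364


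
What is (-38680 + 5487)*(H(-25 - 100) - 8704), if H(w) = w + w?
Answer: 297210122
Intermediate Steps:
H(w) = 2*w
(-38680 + 5487)*(H(-25 - 100) - 8704) = (-38680 + 5487)*(2*(-25 - 100) - 8704) = -33193*(2*(-125) - 8704) = -33193*(-250 - 8704) = -33193*(-8954) = 297210122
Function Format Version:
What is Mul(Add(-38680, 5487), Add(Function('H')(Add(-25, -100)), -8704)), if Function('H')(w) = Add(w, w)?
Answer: 297210122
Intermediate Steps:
Function('H')(w) = Mul(2, w)
Mul(Add(-38680, 5487), Add(Function('H')(Add(-25, -100)), -8704)) = Mul(Add(-38680, 5487), Add(Mul(2, Add(-25, -100)), -8704)) = Mul(-33193, Add(Mul(2, -125), -8704)) = Mul(-33193, Add(-250, -8704)) = Mul(-33193, -8954) = 297210122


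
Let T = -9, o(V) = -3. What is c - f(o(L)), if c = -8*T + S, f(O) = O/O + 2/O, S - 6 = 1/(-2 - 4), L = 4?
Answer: 155/2 ≈ 77.500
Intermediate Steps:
S = 35/6 (S = 6 + 1/(-2 - 4) = 6 + 1/(-6) = 6 - ⅙ = 35/6 ≈ 5.8333)
f(O) = 1 + 2/O
c = 467/6 (c = -8*(-9) + 35/6 = 72 + 35/6 = 467/6 ≈ 77.833)
c - f(o(L)) = 467/6 - (2 - 3)/(-3) = 467/6 - (-1)*(-1)/3 = 467/6 - 1*⅓ = 467/6 - ⅓ = 155/2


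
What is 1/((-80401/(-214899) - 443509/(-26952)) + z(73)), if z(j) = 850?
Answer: 1930652616/1673546926381 ≈ 0.0011536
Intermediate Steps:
1/((-80401/(-214899) - 443509/(-26952)) + z(73)) = 1/((-80401/(-214899) - 443509/(-26952)) + 850) = 1/((-80401*(-1/214899) - 443509*(-1/26952)) + 850) = 1/((80401/214899 + 443509/26952) + 850) = 1/(32492202781/1930652616 + 850) = 1/(1673546926381/1930652616) = 1930652616/1673546926381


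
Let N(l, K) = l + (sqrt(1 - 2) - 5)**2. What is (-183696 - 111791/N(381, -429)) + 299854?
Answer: 3803831279/32825 - 223582*I/32825 ≈ 1.1588e+5 - 6.8113*I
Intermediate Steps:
N(l, K) = l + (-5 + I)**2 (N(l, K) = l + (sqrt(-1) - 5)**2 = l + (I - 5)**2 = l + (-5 + I)**2)
(-183696 - 111791/N(381, -429)) + 299854 = (-183696 - 111791/(381 + (5 - I)**2)) + 299854 = 116158 - 111791/(381 + (5 - I)**2)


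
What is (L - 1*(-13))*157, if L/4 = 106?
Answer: 68609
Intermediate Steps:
L = 424 (L = 4*106 = 424)
(L - 1*(-13))*157 = (424 - 1*(-13))*157 = (424 + 13)*157 = 437*157 = 68609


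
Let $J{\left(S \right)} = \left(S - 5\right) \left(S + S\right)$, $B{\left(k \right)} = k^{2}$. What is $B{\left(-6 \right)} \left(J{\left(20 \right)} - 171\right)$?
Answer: $15444$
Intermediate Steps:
$J{\left(S \right)} = 2 S \left(-5 + S\right)$ ($J{\left(S \right)} = \left(-5 + S\right) 2 S = 2 S \left(-5 + S\right)$)
$B{\left(-6 \right)} \left(J{\left(20 \right)} - 171\right) = \left(-6\right)^{2} \left(2 \cdot 20 \left(-5 + 20\right) - 171\right) = 36 \left(2 \cdot 20 \cdot 15 - 171\right) = 36 \left(600 - 171\right) = 36 \cdot 429 = 15444$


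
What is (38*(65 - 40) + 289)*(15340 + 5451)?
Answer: 25760049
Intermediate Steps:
(38*(65 - 40) + 289)*(15340 + 5451) = (38*25 + 289)*20791 = (950 + 289)*20791 = 1239*20791 = 25760049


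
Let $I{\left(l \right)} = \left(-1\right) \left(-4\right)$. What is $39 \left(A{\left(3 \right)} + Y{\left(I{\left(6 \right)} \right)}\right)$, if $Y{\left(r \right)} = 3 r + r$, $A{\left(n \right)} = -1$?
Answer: $585$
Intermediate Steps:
$I{\left(l \right)} = 4$
$Y{\left(r \right)} = 4 r$
$39 \left(A{\left(3 \right)} + Y{\left(I{\left(6 \right)} \right)}\right) = 39 \left(-1 + 4 \cdot 4\right) = 39 \left(-1 + 16\right) = 39 \cdot 15 = 585$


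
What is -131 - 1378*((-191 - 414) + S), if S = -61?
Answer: 917617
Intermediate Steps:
-131 - 1378*((-191 - 414) + S) = -131 - 1378*((-191 - 414) - 61) = -131 - 1378*(-605 - 61) = -131 - 1378*(-666) = -131 + 917748 = 917617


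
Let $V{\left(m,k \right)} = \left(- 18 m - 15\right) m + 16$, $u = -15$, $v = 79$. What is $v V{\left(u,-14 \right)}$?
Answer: $-300911$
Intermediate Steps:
$V{\left(m,k \right)} = 16 + m \left(-15 - 18 m\right)$ ($V{\left(m,k \right)} = \left(-15 - 18 m\right) m + 16 = m \left(-15 - 18 m\right) + 16 = 16 + m \left(-15 - 18 m\right)$)
$v V{\left(u,-14 \right)} = 79 \left(16 - 18 \left(-15\right)^{2} - -225\right) = 79 \left(16 - 4050 + 225\right) = 79 \left(-3809\right) = -300911$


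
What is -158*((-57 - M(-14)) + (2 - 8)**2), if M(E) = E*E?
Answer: 34286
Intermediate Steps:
M(E) = E**2
-158*((-57 - M(-14)) + (2 - 8)**2) = -158*((-57 - 1*(-14)**2) + (2 - 8)**2) = -158*((-57 - 1*196) + (-6)**2) = -158*((-57 - 196) + 36) = -158*(-253 + 36) = -158*(-217) = 34286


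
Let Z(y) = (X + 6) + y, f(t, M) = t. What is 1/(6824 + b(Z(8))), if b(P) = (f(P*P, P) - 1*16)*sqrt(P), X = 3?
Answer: 6824/45299983 - 273*sqrt(17)/45299983 ≈ 0.00012579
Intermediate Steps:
Z(y) = 9 + y (Z(y) = (3 + 6) + y = 9 + y)
b(P) = sqrt(P)*(-16 + P**2) (b(P) = (P*P - 1*16)*sqrt(P) = (P**2 - 16)*sqrt(P) = (-16 + P**2)*sqrt(P) = sqrt(P)*(-16 + P**2))
1/(6824 + b(Z(8))) = 1/(6824 + sqrt(9 + 8)*(-16 + (9 + 8)**2)) = 1/(6824 + sqrt(17)*(-16 + 17**2)) = 1/(6824 + sqrt(17)*(-16 + 289)) = 1/(6824 + sqrt(17)*273) = 1/(6824 + 273*sqrt(17))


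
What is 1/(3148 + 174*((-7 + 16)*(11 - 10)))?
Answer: 1/4714 ≈ 0.00021213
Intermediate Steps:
1/(3148 + 174*((-7 + 16)*(11 - 10))) = 1/(3148 + 174*(9*1)) = 1/(3148 + 174*9) = 1/(3148 + 1566) = 1/4714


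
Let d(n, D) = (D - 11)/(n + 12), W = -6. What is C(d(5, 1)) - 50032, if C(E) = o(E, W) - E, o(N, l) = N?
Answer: -50032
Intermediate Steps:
d(n, D) = (-11 + D)/(12 + n)
C(E) = 0 (C(E) = E - E = 0)
C(d(5, 1)) - 50032 = 0 - 50032 = -50032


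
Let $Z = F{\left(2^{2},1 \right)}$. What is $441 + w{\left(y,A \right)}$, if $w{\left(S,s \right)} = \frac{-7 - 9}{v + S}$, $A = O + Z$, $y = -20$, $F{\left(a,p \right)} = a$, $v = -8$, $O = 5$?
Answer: $\frac{3091}{7} \approx 441.57$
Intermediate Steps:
$Z = 4$ ($Z = 2^{2} = 4$)
$A = 9$ ($A = 5 + 4 = 9$)
$w{\left(S,s \right)} = - \frac{16}{-8 + S}$ ($w{\left(S,s \right)} = \frac{-7 - 9}{-8 + S} = - \frac{16}{-8 + S}$)
$441 + w{\left(y,A \right)} = 441 - \frac{16}{-8 - 20} = 441 - \frac{16}{-28} = 441 - - \frac{4}{7} = 441 + \frac{4}{7} = \frac{3091}{7}$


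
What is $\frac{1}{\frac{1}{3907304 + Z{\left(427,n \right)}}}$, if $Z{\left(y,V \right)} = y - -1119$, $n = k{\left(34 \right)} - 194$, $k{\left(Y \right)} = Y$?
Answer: $3908850$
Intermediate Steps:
$n = -160$ ($n = 34 - 194 = -160$)
$Z{\left(y,V \right)} = 1119 + y$ ($Z{\left(y,V \right)} = y + 1119 = 1119 + y$)
$\frac{1}{\frac{1}{3907304 + Z{\left(427,n \right)}}} = \frac{1}{\frac{1}{3907304 + \left(1119 + 427\right)}} = \frac{1}{\frac{1}{3907304 + 1546}} = \frac{1}{\frac{1}{3908850}} = 3908850$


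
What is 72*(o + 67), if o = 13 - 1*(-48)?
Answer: 9216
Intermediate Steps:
o = 61 (o = 13 + 48 = 61)
72*(o + 67) = 72*(61 + 67) = 72*128 = 9216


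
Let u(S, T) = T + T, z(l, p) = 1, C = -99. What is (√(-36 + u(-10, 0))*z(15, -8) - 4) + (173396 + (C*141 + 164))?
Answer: 159597 + 6*I ≈ 1.596e+5 + 6.0*I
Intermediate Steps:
u(S, T) = 2*T
(√(-36 + u(-10, 0))*z(15, -8) - 4) + (173396 + (C*141 + 164)) = (√(-36 + 2*0)*1 - 4) + (173396 + (-99*141 + 164)) = (√(-36 + 0)*1 - 4) + (173396 + (-13959 + 164)) = (√(-36)*1 - 4) + (173396 - 13795) = ((6*I)*1 - 4) + 159601 = (6*I - 4) + 159601 = (-4 + 6*I) + 159601 = 159597 + 6*I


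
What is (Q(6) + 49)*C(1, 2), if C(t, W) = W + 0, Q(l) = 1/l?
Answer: 295/3 ≈ 98.333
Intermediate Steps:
C(t, W) = W
(Q(6) + 49)*C(1, 2) = (1/6 + 49)*2 = (⅙ + 49)*2 = (295/6)*2 = 295/3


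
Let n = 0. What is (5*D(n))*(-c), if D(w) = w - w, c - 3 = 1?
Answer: 0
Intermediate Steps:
c = 4 (c = 3 + 1 = 4)
D(w) = 0
(5*D(n))*(-c) = (5*0)*(-1*4) = 0*(-4) = 0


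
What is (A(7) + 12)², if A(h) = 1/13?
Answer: 24649/169 ≈ 145.85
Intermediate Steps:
A(h) = 1/13
(A(7) + 12)² = (1/13 + 12)² = (157/13)² = 24649/169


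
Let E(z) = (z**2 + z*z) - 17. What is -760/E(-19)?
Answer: -152/141 ≈ -1.0780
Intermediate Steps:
E(z) = -17 + 2*z**2 (E(z) = (z**2 + z**2) - 17 = 2*z**2 - 17 = -17 + 2*z**2)
-760/E(-19) = -760/(-17 + 2*(-19)**2) = -760/(-17 + 2*361) = -760/(-17 + 722) = -760/705 = -760*1/705 = -152/141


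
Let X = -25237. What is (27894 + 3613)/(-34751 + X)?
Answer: -31507/59988 ≈ -0.52522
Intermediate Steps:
(27894 + 3613)/(-34751 + X) = (27894 + 3613)/(-34751 - 25237) = 31507/(-59988) = 31507*(-1/59988) = -31507/59988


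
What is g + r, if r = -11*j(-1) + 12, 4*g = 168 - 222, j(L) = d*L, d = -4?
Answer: -91/2 ≈ -45.500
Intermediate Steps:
j(L) = -4*L
g = -27/2 (g = (168 - 222)/4 = (¼)*(-54) = -27/2 ≈ -13.500)
r = -32 (r = -(-44)*(-1) + 12 = -11*4 + 12 = -44 + 12 = -32)
g + r = -27/2 - 32 = -91/2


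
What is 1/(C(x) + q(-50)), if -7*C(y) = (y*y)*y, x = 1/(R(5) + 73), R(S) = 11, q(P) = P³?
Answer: -4148928/518616000001 ≈ -8.0000e-6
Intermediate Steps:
x = 1/84 (x = 1/(11 + 73) = 1/84 ≈ 0.011905)
C(y) = -y³/7 (C(y) = -y*y*y/7 = -y²*y/7 = -y³/7)
1/(C(x) + q(-50)) = 1/(-(1/84)³/7 + (-50)³) = 1/(-⅐*1/592704 - 125000) = 1/(-1/4148928 - 125000) = 1/(-518616000001/4148928) = -4148928/518616000001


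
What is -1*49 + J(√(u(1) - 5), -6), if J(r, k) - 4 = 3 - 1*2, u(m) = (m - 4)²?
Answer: -44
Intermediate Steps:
u(m) = (-4 + m)²
J(r, k) = 5 (J(r, k) = 4 + (3 - 1*2) = 4 + (3 - 2) = 4 + 1 = 5)
-1*49 + J(√(u(1) - 5), -6) = -1*49 + 5 = -49 + 5 = -44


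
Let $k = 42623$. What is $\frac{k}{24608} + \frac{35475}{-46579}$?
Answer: $\frac{1112367917}{1146216032} \approx 0.97047$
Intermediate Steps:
$\frac{k}{24608} + \frac{35475}{-46579} = \frac{42623}{24608} + \frac{35475}{-46579} = 42623 \cdot \frac{1}{24608} + 35475 \left(- \frac{1}{46579}\right) = \frac{42623}{24608} - \frac{35475}{46579} = \frac{1112367917}{1146216032}$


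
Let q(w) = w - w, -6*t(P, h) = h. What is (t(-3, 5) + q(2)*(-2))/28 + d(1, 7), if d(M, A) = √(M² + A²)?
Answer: -5/168 + 5*√2 ≈ 7.0413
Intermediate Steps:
t(P, h) = -h/6
q(w) = 0
d(M, A) = √(A² + M²)
(t(-3, 5) + q(2)*(-2))/28 + d(1, 7) = (-⅙*5 + 0*(-2))/28 + √(7² + 1²) = (-⅚ + 0)*(1/28) + √(49 + 1) = -⅚*1/28 + √50 = -5/168 + 5*√2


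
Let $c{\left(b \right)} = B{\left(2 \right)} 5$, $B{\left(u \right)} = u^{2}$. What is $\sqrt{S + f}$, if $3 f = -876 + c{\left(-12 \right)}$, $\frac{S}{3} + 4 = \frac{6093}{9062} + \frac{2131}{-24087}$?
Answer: $\frac{i \sqrt{14082864415043878146}}{218276394} \approx 17.192 i$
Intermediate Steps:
$c{\left(b \right)} = 20$ ($c{\left(b \right)} = 2^{2} \cdot 5 = 4 \cdot 5 = 20$)
$S = - \frac{745654607}{72758798}$ ($S = -12 + 3 \left(\frac{6093}{9062} + \frac{2131}{-24087}\right) = -12 + 3 \left(6093 \cdot \frac{1}{9062} + 2131 \left(- \frac{1}{24087}\right)\right) = -12 + 3 \left(\frac{6093}{9062} - \frac{2131}{24087}\right) = -12 + 3 \cdot \frac{127450969}{218276394} = -12 + \frac{127450969}{72758798} = - \frac{745654607}{72758798} \approx -10.248$)
$f = - \frac{856}{3}$ ($f = \frac{-876 + 20}{3} = \frac{1}{3} \left(-856\right) = - \frac{856}{3} \approx -285.33$)
$\sqrt{S + f} = \sqrt{- \frac{745654607}{72758798} - \frac{856}{3}} = \sqrt{- \frac{64518494909}{218276394}} = \frac{i \sqrt{14082864415043878146}}{218276394}$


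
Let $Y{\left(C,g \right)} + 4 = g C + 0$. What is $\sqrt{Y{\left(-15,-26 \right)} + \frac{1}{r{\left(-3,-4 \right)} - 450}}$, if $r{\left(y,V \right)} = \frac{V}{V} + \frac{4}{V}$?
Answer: $\frac{\sqrt{347398}}{30} \approx 19.647$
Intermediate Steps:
$r{\left(y,V \right)} = 1 + \frac{4}{V}$
$Y{\left(C,g \right)} = -4 + C g$ ($Y{\left(C,g \right)} = -4 + \left(g C + 0\right) = -4 + \left(C g + 0\right) = -4 + C g$)
$\sqrt{Y{\left(-15,-26 \right)} + \frac{1}{r{\left(-3,-4 \right)} - 450}} = \sqrt{\left(-4 - -390\right) + \frac{1}{\frac{4 - 4}{-4} - 450}} = \sqrt{\left(-4 + 390\right) + \frac{1}{\left(- \frac{1}{4}\right) 0 - 450}} = \sqrt{386 + \frac{1}{0 - 450}} = \sqrt{386 + \frac{1}{-450}} = \sqrt{386 - \frac{1}{450}} = \sqrt{\frac{173699}{450}} = \frac{\sqrt{347398}}{30}$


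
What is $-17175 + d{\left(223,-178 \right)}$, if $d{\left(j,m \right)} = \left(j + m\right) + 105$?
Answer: $-17025$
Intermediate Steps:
$d{\left(j,m \right)} = 105 + j + m$
$-17175 + d{\left(223,-178 \right)} = -17175 + \left(105 + 223 - 178\right) = -17175 + 150 = -17025$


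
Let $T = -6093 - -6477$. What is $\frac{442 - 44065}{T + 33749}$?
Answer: $- \frac{43623}{34133} \approx -1.278$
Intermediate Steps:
$T = 384$ ($T = -6093 + 6477 = 384$)
$\frac{442 - 44065}{T + 33749} = \frac{442 - 44065}{384 + 33749} = - \frac{43623}{34133}$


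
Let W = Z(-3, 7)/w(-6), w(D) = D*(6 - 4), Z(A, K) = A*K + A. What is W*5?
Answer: 10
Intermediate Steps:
Z(A, K) = A + A*K
w(D) = 2*D (w(D) = D*2 = 2*D)
W = 2 (W = (-3*(1 + 7))/((2*(-6))) = -3*8/(-12) = -24*(-1/12) = 2)
W*5 = 2*5 = 10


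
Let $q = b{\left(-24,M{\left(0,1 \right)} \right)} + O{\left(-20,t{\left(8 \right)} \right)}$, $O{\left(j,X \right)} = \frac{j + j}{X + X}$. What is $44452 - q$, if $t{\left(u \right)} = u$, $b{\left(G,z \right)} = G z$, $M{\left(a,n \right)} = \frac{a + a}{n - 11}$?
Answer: $\frac{88909}{2} \approx 44455.0$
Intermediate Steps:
$M{\left(a,n \right)} = \frac{2 a}{-11 + n}$
$O{\left(j,X \right)} = \frac{j}{X}$ ($O{\left(j,X \right)} = \frac{2 j}{2 X} = 2 j \frac{1}{2 X} = \frac{j}{X}$)
$q = - \frac{5}{2}$ ($q = - 24 \cdot 2 \cdot 0 \frac{1}{-11 + 1} - \frac{20}{8} = - 24 \cdot 2 \cdot 0 \frac{1}{-10} - \frac{5}{2} = - 24 \cdot 2 \cdot 0 \left(- \frac{1}{10}\right) - \frac{5}{2} = \left(-24\right) 0 - \frac{5}{2} = 0 - \frac{5}{2} = - \frac{5}{2} \approx -2.5$)
$44452 - q = 44452 - - \frac{5}{2} = 44452 + \frac{5}{2} = \frac{88909}{2}$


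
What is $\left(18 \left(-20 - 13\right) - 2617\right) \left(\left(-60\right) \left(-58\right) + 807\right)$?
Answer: $-13765557$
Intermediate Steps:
$\left(18 \left(-20 - 13\right) - 2617\right) \left(\left(-60\right) \left(-58\right) + 807\right) = \left(18 \left(-33\right) - 2617\right) \left(3480 + 807\right) = \left(-594 - 2617\right) 4287 = \left(-3211\right) 4287 = -13765557$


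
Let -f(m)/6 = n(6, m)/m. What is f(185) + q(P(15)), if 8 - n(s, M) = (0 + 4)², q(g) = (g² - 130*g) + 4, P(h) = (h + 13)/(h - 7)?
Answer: -324483/740 ≈ -438.49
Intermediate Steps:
P(h) = (13 + h)/(-7 + h)
q(g) = 4 + g² - 130*g
n(s, M) = -8 (n(s, M) = 8 - (0 + 4)² = 8 - 1*4² = 8 - 1*16 = 8 - 16 = -8)
f(m) = 48/m (f(m) = -(-48)/m = 48/m)
f(185) + q(P(15)) = 48/185 + (4 + ((13 + 15)/(-7 + 15))² - 130*(13 + 15)/(-7 + 15)) = 48*(1/185) + (4 + (28/8)² - 130*28/8) = 48/185 + (4 + ((⅛)*28)² - 65*28/4) = 48/185 + (4 + (7/2)² - 130*7/2) = 48/185 + (4 + 49/4 - 455) = 48/185 - 1755/4 = -324483/740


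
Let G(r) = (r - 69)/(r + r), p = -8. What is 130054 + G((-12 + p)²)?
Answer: 104043531/800 ≈ 1.3005e+5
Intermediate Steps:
G(r) = (-69 + r)/(2*r) (G(r) = (-69 + r)/((2*r)) = (-69 + r)*(1/(2*r)) = (-69 + r)/(2*r))
130054 + G((-12 + p)²) = 130054 + (-69 + (-12 - 8)²)/(2*((-12 - 8)²)) = 130054 + (-69 + (-20)²)/(2*((-20)²)) = 130054 + (½)*(-69 + 400)/400 = 130054 + (½)*(1/400)*331 = 130054 + 331/800 = 104043531/800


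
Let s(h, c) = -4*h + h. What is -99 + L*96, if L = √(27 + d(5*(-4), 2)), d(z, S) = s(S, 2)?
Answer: -99 + 96*√21 ≈ 340.93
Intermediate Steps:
s(h, c) = -3*h
d(z, S) = -3*S
L = √21 (L = √(27 - 3*2) = √(27 - 6) = √21 ≈ 4.5826)
-99 + L*96 = -99 + √21*96 = -99 + 96*√21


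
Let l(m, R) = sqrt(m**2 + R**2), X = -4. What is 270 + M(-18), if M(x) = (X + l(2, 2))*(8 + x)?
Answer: 310 - 20*sqrt(2) ≈ 281.72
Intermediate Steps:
l(m, R) = sqrt(R**2 + m**2)
M(x) = (-4 + 2*sqrt(2))*(8 + x) (M(x) = (-4 + sqrt(2**2 + 2**2))*(8 + x) = (-4 + sqrt(4 + 4))*(8 + x) = (-4 + sqrt(8))*(8 + x) = (-4 + 2*sqrt(2))*(8 + x))
270 + M(-18) = 270 + (-32 - 4*(-18) + 16*sqrt(2) + 2*(-18)*sqrt(2)) = 270 + (-32 + 72 + 16*sqrt(2) - 36*sqrt(2)) = 270 + (40 - 20*sqrt(2)) = 310 - 20*sqrt(2)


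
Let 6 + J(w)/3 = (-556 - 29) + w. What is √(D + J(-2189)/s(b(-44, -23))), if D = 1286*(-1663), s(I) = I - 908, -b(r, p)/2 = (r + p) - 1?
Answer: I*√79660979477/193 ≈ 1462.4*I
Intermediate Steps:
b(r, p) = 2 - 2*p - 2*r (b(r, p) = -2*((r + p) - 1) = -2*((p + r) - 1) = -2*(-1 + p + r) = 2 - 2*p - 2*r)
J(w) = -1773 + 3*w (J(w) = -18 + 3*((-556 - 29) + w) = -18 + 3*(-585 + w) = -18 + (-1755 + 3*w) = -1773 + 3*w)
s(I) = -908 + I
D = -2138618
√(D + J(-2189)/s(b(-44, -23))) = √(-2138618 + (-1773 + 3*(-2189))/(-908 + (2 - 2*(-23) - 2*(-44)))) = √(-2138618 + (-1773 - 6567)/(-908 + (2 + 46 + 88))) = √(-2138618 - 8340/(-908 + 136)) = √(-2138618 - 8340/(-772)) = √(-2138618 - 8340*(-1/772)) = √(-2138618 + 2085/193) = √(-412751189/193) = I*√79660979477/193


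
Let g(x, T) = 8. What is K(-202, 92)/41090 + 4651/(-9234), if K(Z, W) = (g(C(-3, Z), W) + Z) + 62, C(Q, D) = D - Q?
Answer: -96164239/189712530 ≈ -0.50689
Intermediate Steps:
K(Z, W) = 70 + Z (K(Z, W) = (8 + Z) + 62 = 70 + Z)
K(-202, 92)/41090 + 4651/(-9234) = (70 - 202)/41090 + 4651/(-9234) = -132*1/41090 + 4651*(-1/9234) = -66/20545 - 4651/9234 = -96164239/189712530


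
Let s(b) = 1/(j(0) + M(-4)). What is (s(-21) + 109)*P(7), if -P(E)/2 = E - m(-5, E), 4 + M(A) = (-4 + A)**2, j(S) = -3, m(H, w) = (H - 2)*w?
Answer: -695968/57 ≈ -12210.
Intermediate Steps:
m(H, w) = w*(-2 + H) (m(H, w) = (-2 + H)*w = w*(-2 + H))
M(A) = -4 + (-4 + A)**2
s(b) = 1/57 (s(b) = 1/(-3 + (-4 + (-4 - 4)**2)) = 1/(-3 + (-4 + (-8)**2)) = 1/(-3 + (-4 + 64)) = 1/(-3 + 60) = 1/57)
P(E) = -16*E (P(E) = -2*(E - E*(-2 - 5)) = -2*(E - E*(-7)) = -2*(E - (-7)*E) = -2*(E + 7*E) = -16*E)
(s(-21) + 109)*P(7) = (1/57 + 109)*(-16*7) = (6214/57)*(-112) = -695968/57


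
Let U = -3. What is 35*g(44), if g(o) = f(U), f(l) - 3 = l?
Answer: 0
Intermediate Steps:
f(l) = 3 + l
g(o) = 0 (g(o) = 3 - 3 = 0)
35*g(44) = 35*0 = 0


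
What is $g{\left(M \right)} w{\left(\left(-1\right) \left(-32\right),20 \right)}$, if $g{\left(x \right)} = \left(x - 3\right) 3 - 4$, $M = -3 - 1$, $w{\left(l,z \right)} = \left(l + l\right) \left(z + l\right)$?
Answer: $-83200$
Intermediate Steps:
$w{\left(l,z \right)} = 2 l \left(l + z\right)$
$M = -4$ ($M = -3 - 1 = -4$)
$g{\left(x \right)} = -13 + 3 x$ ($g{\left(x \right)} = \left(x - 3\right) 3 - 4 = \left(-3 + x\right) 3 - 4 = \left(-9 + 3 x\right) - 4 = -13 + 3 x$)
$g{\left(M \right)} w{\left(\left(-1\right) \left(-32\right),20 \right)} = \left(-13 + 3 \left(-4\right)\right) 2 \left(\left(-1\right) \left(-32\right)\right) \left(\left(-1\right) \left(-32\right) + 20\right) = \left(-13 - 12\right) 2 \cdot 32 \left(32 + 20\right) = - 25 \cdot 2 \cdot 32 \cdot 52 = \left(-25\right) 3328 = -83200$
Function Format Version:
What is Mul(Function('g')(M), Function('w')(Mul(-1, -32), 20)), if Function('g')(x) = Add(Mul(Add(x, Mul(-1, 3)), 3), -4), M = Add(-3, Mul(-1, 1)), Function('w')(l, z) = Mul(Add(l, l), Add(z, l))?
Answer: -83200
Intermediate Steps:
Function('w')(l, z) = Mul(2, l, Add(l, z)) (Function('w')(l, z) = Mul(Mul(2, l), Add(l, z)) = Mul(2, l, Add(l, z)))
M = -4 (M = Add(-3, -1) = -4)
Function('g')(x) = Add(-13, Mul(3, x)) (Function('g')(x) = Add(Mul(Add(x, -3), 3), -4) = Add(Mul(Add(-3, x), 3), -4) = Add(Add(-9, Mul(3, x)), -4) = Add(-13, Mul(3, x)))
Mul(Function('g')(M), Function('w')(Mul(-1, -32), 20)) = Mul(Add(-13, Mul(3, -4)), Mul(2, Mul(-1, -32), Add(Mul(-1, -32), 20))) = Mul(Add(-13, -12), Mul(2, 32, Add(32, 20))) = Mul(-25, Mul(2, 32, 52)) = Mul(-25, 3328) = -83200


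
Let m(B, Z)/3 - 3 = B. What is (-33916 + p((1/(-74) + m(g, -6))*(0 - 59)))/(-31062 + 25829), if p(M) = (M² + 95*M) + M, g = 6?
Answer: -12859520721/28655908 ≈ -448.76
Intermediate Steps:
m(B, Z) = 9 + 3*B
p(M) = M² + 96*M
(-33916 + p((1/(-74) + m(g, -6))*(0 - 59)))/(-31062 + 25829) = (-33916 + ((1/(-74) + (9 + 3*6))*(0 - 59))*(96 + (1/(-74) + (9 + 3*6))*(0 - 59)))/(-31062 + 25829) = (-33916 + ((-1/74 + (9 + 18))*(-59))*(96 + (-1/74 + (9 + 18))*(-59)))/(-5233) = (-33916 + ((-1/74 + 27)*(-59))*(96 + (-1/74 + 27)*(-59)))*(-1/5233) = (-33916 + ((1997/74)*(-59))*(96 + (1997/74)*(-59)))*(-1/5233) = (-33916 - 117823*(96 - 117823/74)/74)*(-1/5233) = (-33916 - 117823/74*(-110719/74))*(-1/5233) = (-33916 + 13045244737/5476)*(-1/5233) = (12859520721/5476)*(-1/5233) = -12859520721/28655908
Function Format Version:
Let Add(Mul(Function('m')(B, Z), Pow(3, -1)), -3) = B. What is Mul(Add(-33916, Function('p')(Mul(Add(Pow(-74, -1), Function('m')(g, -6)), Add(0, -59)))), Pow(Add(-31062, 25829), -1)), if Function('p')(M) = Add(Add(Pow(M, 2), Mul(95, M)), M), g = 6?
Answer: Rational(-12859520721, 28655908) ≈ -448.76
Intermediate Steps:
Function('m')(B, Z) = Add(9, Mul(3, B))
Function('p')(M) = Add(Pow(M, 2), Mul(96, M))
Mul(Add(-33916, Function('p')(Mul(Add(Pow(-74, -1), Function('m')(g, -6)), Add(0, -59)))), Pow(Add(-31062, 25829), -1)) = Mul(Add(-33916, Mul(Mul(Add(Pow(-74, -1), Add(9, Mul(3, 6))), Add(0, -59)), Add(96, Mul(Add(Pow(-74, -1), Add(9, Mul(3, 6))), Add(0, -59))))), Pow(Add(-31062, 25829), -1)) = Mul(Add(-33916, Mul(Mul(Add(Rational(-1, 74), Add(9, 18)), -59), Add(96, Mul(Add(Rational(-1, 74), Add(9, 18)), -59)))), Pow(-5233, -1)) = Mul(Add(-33916, Mul(Mul(Add(Rational(-1, 74), 27), -59), Add(96, Mul(Add(Rational(-1, 74), 27), -59)))), Rational(-1, 5233)) = Mul(Add(-33916, Mul(Mul(Rational(1997, 74), -59), Add(96, Mul(Rational(1997, 74), -59)))), Rational(-1, 5233)) = Mul(Add(-33916, Mul(Rational(-117823, 74), Add(96, Rational(-117823, 74)))), Rational(-1, 5233)) = Mul(Add(-33916, Mul(Rational(-117823, 74), Rational(-110719, 74))), Rational(-1, 5233)) = Mul(Add(-33916, Rational(13045244737, 5476)), Rational(-1, 5233)) = Mul(Rational(12859520721, 5476), Rational(-1, 5233)) = Rational(-12859520721, 28655908)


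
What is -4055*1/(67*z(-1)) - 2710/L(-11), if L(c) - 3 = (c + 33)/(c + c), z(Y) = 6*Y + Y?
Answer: -631440/469 ≈ -1346.4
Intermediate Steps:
z(Y) = 7*Y
L(c) = 3 + (33 + c)/(2*c) (L(c) = 3 + (c + 33)/(c + c) = 3 + (33 + c)/((2*c)) = 3 + (33 + c)*(1/(2*c)) = 3 + (33 + c)/(2*c))
-4055*1/(67*z(-1)) - 2710/L(-11) = -4055/((7*(-1))*67) - 2710*(-22/(33 + 7*(-11))) = -4055/((-7*67)) - 2710*(-22/(33 - 77)) = -4055/(-469) - 2710/((1/2)*(-1/11)*(-44)) = -4055*(-1/469) - 2710/2 = 4055/469 - 2710*1/2 = 4055/469 - 1355 = -631440/469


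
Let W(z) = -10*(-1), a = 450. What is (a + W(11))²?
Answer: 211600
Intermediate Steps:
W(z) = 10
(a + W(11))² = (450 + 10)² = 460² = 211600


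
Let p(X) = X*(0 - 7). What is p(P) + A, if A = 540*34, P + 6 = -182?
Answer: 19676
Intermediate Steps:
P = -188 (P = -6 - 182 = -188)
A = 18360
p(X) = -7*X (p(X) = X*(-7) = -7*X)
p(P) + A = -7*(-188) + 18360 = 1316 + 18360 = 19676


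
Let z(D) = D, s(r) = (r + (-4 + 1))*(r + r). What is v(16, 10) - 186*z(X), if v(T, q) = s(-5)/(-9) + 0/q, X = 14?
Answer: -23516/9 ≈ -2612.9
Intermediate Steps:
s(r) = 2*r*(-3 + r) (s(r) = (r - 3)*(2*r) = (-3 + r)*(2*r) = 2*r*(-3 + r))
v(T, q) = -80/9 (v(T, q) = (2*(-5)*(-3 - 5))/(-9) + 0/q = (2*(-5)*(-8))*(-⅑) + 0 = 80*(-⅑) + 0 = -80/9 + 0 = -80/9)
v(16, 10) - 186*z(X) = -80/9 - 186*14 = -80/9 - 2604 = -23516/9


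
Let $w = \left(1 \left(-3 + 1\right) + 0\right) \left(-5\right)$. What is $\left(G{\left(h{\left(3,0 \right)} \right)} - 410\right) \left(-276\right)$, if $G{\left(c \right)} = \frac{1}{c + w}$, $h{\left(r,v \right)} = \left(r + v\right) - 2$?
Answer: $\frac{1244484}{11} \approx 1.1313 \cdot 10^{5}$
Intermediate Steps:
$w = 10$ ($w = \left(1 \left(-2\right) + 0\right) \left(-5\right) = \left(-2 + 0\right) \left(-5\right) = \left(-2\right) \left(-5\right) = 10$)
$h{\left(r,v \right)} = -2 + r + v$
$G{\left(c \right)} = \frac{1}{10 + c}$ ($G{\left(c \right)} = \frac{1}{c + 10} = \frac{1}{10 + c}$)
$\left(G{\left(h{\left(3,0 \right)} \right)} - 410\right) \left(-276\right) = \left(\frac{1}{10 + \left(-2 + 3 + 0\right)} - 410\right) \left(-276\right) = \left(\frac{1}{10 + 1} - 410\right) \left(-276\right) = \left(\frac{1}{11} - 410\right) \left(-276\right) = \left(- \frac{4509}{11}\right) \left(-276\right) = \frac{1244484}{11}$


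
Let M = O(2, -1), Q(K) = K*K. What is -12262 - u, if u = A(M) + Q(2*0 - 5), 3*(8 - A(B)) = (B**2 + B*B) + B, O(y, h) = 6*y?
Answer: -12195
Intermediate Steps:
Q(K) = K**2
M = 12 (M = 6*2 = 12)
A(B) = 8 - 2*B**2/3 - B/3 (A(B) = 8 - ((B**2 + B*B) + B)/3 = 8 - ((B**2 + B**2) + B)/3 = 8 - (2*B**2 + B)/3 = 8 - (B + 2*B**2)/3 = 8 + (-2*B**2/3 - B/3) = 8 - 2*B**2/3 - B/3)
u = -67 (u = (8 - 2/3*12**2 - 1/3*12) + (2*0 - 5)**2 = (8 - 2/3*144 - 4) + (0 - 5)**2 = (8 - 96 - 4) + (-5)**2 = -92 + 25 = -67)
-12262 - u = -12262 - 1*(-67) = -12262 + 67 = -12195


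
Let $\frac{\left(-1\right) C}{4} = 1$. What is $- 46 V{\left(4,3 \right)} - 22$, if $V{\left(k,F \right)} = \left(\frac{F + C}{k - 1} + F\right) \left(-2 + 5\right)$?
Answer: $-390$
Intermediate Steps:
$C = -4$ ($C = \left(-4\right) 1 = -4$)
$V{\left(k,F \right)} = 3 F + \frac{3 \left(-4 + F\right)}{-1 + k}$ ($V{\left(k,F \right)} = \left(\frac{F - 4}{k - 1} + F\right) \left(-2 + 5\right) = \left(\frac{-4 + F}{-1 + k} + F\right) 3 = \left(F + \frac{-4 + F}{-1 + k}\right) 3 = 3 F + \frac{3 \left(-4 + F\right)}{-1 + k}$)
$- 46 V{\left(4,3 \right)} - 22 = - 46 \frac{3 \left(-4 + 3 \cdot 4\right)}{-1 + 4} - 22 = - 46 \frac{3 \left(-4 + 12\right)}{3} - 22 = - 46 \cdot 3 \cdot \frac{1}{3} \cdot 8 - 22 = \left(-46\right) 8 - 22 = -368 - 22 = -390$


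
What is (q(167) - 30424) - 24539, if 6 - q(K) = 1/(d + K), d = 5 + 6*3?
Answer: -10441831/190 ≈ -54957.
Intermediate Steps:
d = 23 (d = 5 + 18 = 23)
q(K) = 6 - 1/(23 + K)
(q(167) - 30424) - 24539 = ((137 + 6*167)/(23 + 167) - 30424) - 24539 = ((137 + 1002)/190 - 30424) - 24539 = ((1/190)*1139 - 30424) - 24539 = (1139/190 - 30424) - 24539 = -5779421/190 - 24539 = -10441831/190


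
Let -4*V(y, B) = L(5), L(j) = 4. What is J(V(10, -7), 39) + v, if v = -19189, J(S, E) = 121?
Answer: -19068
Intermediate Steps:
V(y, B) = -1 (V(y, B) = -¼*4 = -1)
J(V(10, -7), 39) + v = 121 - 19189 = -19068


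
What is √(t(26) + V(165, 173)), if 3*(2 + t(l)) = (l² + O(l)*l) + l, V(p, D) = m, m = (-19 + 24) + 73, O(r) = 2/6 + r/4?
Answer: √3323/3 ≈ 19.215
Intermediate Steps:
O(r) = ⅓ + r/4 (O(r) = 2*(⅙) + r*(¼) = ⅓ + r/4)
m = 78 (m = 5 + 73 = 78)
V(p, D) = 78
t(l) = -2 + l/3 + l²/3 + l*(⅓ + l/4)/3 (t(l) = -2 + ((l² + (⅓ + l/4)*l) + l)/3 = -2 + ((l² + l*(⅓ + l/4)) + l)/3 = -2 + (l + l² + l*(⅓ + l/4))/3 = -2 + (l/3 + l²/3 + l*(⅓ + l/4)/3) = -2 + l/3 + l²/3 + l*(⅓ + l/4)/3)
√(t(26) + V(165, 173)) = √((-2 + (4/9)*26 + (5/12)*26²) + 78) = √((-2 + 104/9 + (5/12)*676) + 78) = √((-2 + 104/9 + 845/3) + 78) = √(2621/9 + 78) = √(3323/9) = √3323/3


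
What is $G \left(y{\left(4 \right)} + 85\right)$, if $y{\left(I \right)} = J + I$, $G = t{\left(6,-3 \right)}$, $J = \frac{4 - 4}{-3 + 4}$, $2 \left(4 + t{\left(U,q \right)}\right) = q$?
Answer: $- \frac{979}{2} \approx -489.5$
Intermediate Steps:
$t{\left(U,q \right)} = -4 + \frac{q}{2}$
$J = 0$ ($J = \frac{0}{1} = 0 \cdot 1 = 0$)
$G = - \frac{11}{2}$ ($G = -4 + \frac{1}{2} \left(-3\right) = -4 - \frac{3}{2} = - \frac{11}{2} \approx -5.5$)
$y{\left(I \right)} = I$ ($y{\left(I \right)} = 0 + I = I$)
$G \left(y{\left(4 \right)} + 85\right) = - \frac{11 \left(4 + 85\right)}{2} = \left(- \frac{11}{2}\right) 89 = - \frac{979}{2}$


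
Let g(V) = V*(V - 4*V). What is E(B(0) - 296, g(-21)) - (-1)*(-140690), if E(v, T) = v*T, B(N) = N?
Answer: 250918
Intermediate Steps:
g(V) = -3*V**2 (g(V) = V*(-3*V) = -3*V**2)
E(v, T) = T*v
E(B(0) - 296, g(-21)) - (-1)*(-140690) = (-3*(-21)**2)*(0 - 296) - (-1)*(-140690) = -3*441*(-296) - 1*140690 = -1323*(-296) - 140690 = 391608 - 140690 = 250918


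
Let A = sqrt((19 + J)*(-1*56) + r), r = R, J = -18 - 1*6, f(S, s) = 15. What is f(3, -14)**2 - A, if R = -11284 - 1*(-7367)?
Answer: 225 - I*sqrt(3637) ≈ 225.0 - 60.308*I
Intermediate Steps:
J = -24 (J = -18 - 6 = -24)
R = -3917 (R = -11284 + 7367 = -3917)
r = -3917
A = I*sqrt(3637) (A = sqrt((19 - 24)*(-1*56) - 3917) = sqrt(-5*(-56) - 3917) = sqrt(280 - 3917) = sqrt(-3637) = I*sqrt(3637) ≈ 60.308*I)
f(3, -14)**2 - A = 15**2 - I*sqrt(3637) = 225 - I*sqrt(3637)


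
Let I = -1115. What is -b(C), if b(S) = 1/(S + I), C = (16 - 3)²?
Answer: 1/946 ≈ 0.0010571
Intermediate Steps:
C = 169 (C = 13² = 169)
b(S) = 1/(-1115 + S) (b(S) = 1/(S - 1115) = 1/(-1115 + S))
-b(C) = -1/(-1115 + 169) = -1/(-946) = -1*(-1/946) = 1/946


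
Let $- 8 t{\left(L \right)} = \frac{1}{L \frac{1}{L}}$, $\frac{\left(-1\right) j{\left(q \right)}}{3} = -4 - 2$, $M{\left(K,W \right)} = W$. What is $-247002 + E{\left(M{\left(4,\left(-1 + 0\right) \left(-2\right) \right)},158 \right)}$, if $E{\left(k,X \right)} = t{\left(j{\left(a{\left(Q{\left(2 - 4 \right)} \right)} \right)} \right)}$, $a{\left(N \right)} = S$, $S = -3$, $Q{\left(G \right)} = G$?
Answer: $- \frac{1976017}{8} \approx -2.47 \cdot 10^{5}$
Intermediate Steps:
$a{\left(N \right)} = -3$
$j{\left(q \right)} = 18$ ($j{\left(q \right)} = - 3 \left(-4 - 2\right) = \left(-3\right) \left(-6\right) = 18$)
$t{\left(L \right)} = - \frac{1}{8}$ ($t{\left(L \right)} = - \frac{1}{8 \frac{L}{L}} = - \frac{1}{8 \cdot 1} = \left(- \frac{1}{8}\right) 1 = - \frac{1}{8}$)
$E{\left(k,X \right)} = - \frac{1}{8}$
$-247002 + E{\left(M{\left(4,\left(-1 + 0\right) \left(-2\right) \right)},158 \right)} = -247002 - \frac{1}{8} = - \frac{1976017}{8}$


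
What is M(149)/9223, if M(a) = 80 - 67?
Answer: 13/9223 ≈ 0.0014095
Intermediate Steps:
M(a) = 13
M(149)/9223 = 13/9223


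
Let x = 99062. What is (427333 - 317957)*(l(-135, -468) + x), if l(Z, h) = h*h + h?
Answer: 34739786368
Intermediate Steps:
l(Z, h) = h + h² (l(Z, h) = h² + h = h + h²)
(427333 - 317957)*(l(-135, -468) + x) = (427333 - 317957)*(-468*(1 - 468) + 99062) = 109376*(-468*(-467) + 99062) = 109376*(218556 + 99062) = 109376*317618 = 34739786368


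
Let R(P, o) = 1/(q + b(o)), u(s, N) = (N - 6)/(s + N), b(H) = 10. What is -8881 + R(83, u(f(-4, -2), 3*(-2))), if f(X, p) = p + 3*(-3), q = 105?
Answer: -1021314/115 ≈ -8881.0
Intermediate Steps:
f(X, p) = -9 + p (f(X, p) = p - 9 = -9 + p)
u(s, N) = (-6 + N)/(N + s)
R(P, o) = 1/115 (R(P, o) = 1/(105 + 10) = 1/115)
-8881 + R(83, u(f(-4, -2), 3*(-2))) = -8881 + 1/115 = -1021314/115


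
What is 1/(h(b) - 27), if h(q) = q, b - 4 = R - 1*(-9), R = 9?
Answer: -1/5 ≈ -0.20000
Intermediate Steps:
b = 22 (b = 4 + (9 - 1*(-9)) = 4 + (9 + 9) = 4 + 18 = 22)
1/(h(b) - 27) = 1/(22 - 27) = 1/(-5) = -1/5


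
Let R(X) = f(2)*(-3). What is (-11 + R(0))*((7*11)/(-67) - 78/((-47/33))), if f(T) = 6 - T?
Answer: -3883297/3149 ≈ -1233.2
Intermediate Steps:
R(X) = -12 (R(X) = (6 - 1*2)*(-3) = (6 - 2)*(-3) = 4*(-3) = -12)
(-11 + R(0))*((7*11)/(-67) - 78/((-47/33))) = (-11 - 12)*((7*11)/(-67) - 78/((-47/33))) = -23*(77*(-1/67) - 78/((-47*1/33))) = -23*(-77/67 - 78/(-47/33)) = -23*(-77/67 - 78*(-33/47)) = -23*(-77/67 + 2574/47) = -23*168839/3149 = -3883297/3149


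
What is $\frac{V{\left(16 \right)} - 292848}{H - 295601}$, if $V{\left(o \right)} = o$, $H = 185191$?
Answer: $\frac{146416}{55205} \approx 2.6522$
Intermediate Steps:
$\frac{V{\left(16 \right)} - 292848}{H - 295601} = \frac{16 - 292848}{185191 - 295601} = - \frac{292832}{-110410} = \left(-292832\right) \left(- \frac{1}{110410}\right) = \frac{146416}{55205}$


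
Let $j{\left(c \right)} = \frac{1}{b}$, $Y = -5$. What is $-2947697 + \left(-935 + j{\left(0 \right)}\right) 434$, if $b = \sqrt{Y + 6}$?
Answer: $-3353053$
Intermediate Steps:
$b = 1$ ($b = \sqrt{-5 + 6} = \sqrt{1} = 1$)
$j{\left(c \right)} = 1$ ($j{\left(c \right)} = 1^{-1} = 1$)
$-2947697 + \left(-935 + j{\left(0 \right)}\right) 434 = -2947697 + \left(-935 + 1\right) 434 = -2947697 - 405356 = -3353053$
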